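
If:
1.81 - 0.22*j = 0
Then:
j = 8.23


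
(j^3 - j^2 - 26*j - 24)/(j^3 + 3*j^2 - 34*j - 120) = (j + 1)/(j + 5)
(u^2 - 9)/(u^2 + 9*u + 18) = (u - 3)/(u + 6)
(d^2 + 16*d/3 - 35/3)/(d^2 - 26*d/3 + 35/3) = (d + 7)/(d - 7)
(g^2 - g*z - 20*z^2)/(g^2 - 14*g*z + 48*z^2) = (g^2 - g*z - 20*z^2)/(g^2 - 14*g*z + 48*z^2)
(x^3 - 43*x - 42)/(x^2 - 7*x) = x + 7 + 6/x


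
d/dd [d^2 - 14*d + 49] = 2*d - 14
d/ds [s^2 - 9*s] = 2*s - 9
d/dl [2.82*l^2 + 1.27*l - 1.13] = 5.64*l + 1.27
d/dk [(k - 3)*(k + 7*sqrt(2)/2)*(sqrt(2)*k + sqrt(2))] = 3*sqrt(2)*k^2 - 4*sqrt(2)*k + 14*k - 14 - 3*sqrt(2)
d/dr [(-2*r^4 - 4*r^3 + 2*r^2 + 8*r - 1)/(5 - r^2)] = 2*(2*r^5 + 2*r^4 - 20*r^3 - 26*r^2 + 9*r + 20)/(r^4 - 10*r^2 + 25)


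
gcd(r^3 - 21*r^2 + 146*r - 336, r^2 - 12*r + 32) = r - 8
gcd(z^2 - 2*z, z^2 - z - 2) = z - 2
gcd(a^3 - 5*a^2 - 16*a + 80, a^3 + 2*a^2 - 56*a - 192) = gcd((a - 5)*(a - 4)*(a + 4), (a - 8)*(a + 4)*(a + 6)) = a + 4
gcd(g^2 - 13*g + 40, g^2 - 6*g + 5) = g - 5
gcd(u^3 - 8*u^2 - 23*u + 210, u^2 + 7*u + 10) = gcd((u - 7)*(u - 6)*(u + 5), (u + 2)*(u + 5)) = u + 5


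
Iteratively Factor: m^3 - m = (m)*(m^2 - 1) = m*(m + 1)*(m - 1)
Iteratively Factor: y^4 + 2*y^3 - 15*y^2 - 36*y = (y - 4)*(y^3 + 6*y^2 + 9*y) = (y - 4)*(y + 3)*(y^2 + 3*y) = y*(y - 4)*(y + 3)*(y + 3)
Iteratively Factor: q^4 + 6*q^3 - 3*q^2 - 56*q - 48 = (q - 3)*(q^3 + 9*q^2 + 24*q + 16) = (q - 3)*(q + 4)*(q^2 + 5*q + 4) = (q - 3)*(q + 4)^2*(q + 1)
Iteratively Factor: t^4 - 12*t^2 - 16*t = (t + 2)*(t^3 - 2*t^2 - 8*t) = (t + 2)^2*(t^2 - 4*t) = t*(t + 2)^2*(t - 4)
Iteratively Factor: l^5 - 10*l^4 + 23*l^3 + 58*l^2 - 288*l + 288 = (l + 3)*(l^4 - 13*l^3 + 62*l^2 - 128*l + 96) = (l - 2)*(l + 3)*(l^3 - 11*l^2 + 40*l - 48) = (l - 4)*(l - 2)*(l + 3)*(l^2 - 7*l + 12) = (l - 4)*(l - 3)*(l - 2)*(l + 3)*(l - 4)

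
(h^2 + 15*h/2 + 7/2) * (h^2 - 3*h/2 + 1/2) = h^4 + 6*h^3 - 29*h^2/4 - 3*h/2 + 7/4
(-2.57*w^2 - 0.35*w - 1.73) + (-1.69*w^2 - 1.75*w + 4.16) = -4.26*w^2 - 2.1*w + 2.43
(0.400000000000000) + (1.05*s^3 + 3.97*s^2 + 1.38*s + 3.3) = 1.05*s^3 + 3.97*s^2 + 1.38*s + 3.7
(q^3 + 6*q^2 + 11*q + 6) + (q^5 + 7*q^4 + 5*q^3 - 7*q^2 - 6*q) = q^5 + 7*q^4 + 6*q^3 - q^2 + 5*q + 6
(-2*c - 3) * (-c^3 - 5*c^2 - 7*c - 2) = 2*c^4 + 13*c^3 + 29*c^2 + 25*c + 6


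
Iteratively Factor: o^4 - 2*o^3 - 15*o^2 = (o - 5)*(o^3 + 3*o^2) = o*(o - 5)*(o^2 + 3*o) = o^2*(o - 5)*(o + 3)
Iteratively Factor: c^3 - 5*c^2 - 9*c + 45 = (c + 3)*(c^2 - 8*c + 15) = (c - 5)*(c + 3)*(c - 3)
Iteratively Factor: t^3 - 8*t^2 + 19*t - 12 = (t - 4)*(t^2 - 4*t + 3) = (t - 4)*(t - 1)*(t - 3)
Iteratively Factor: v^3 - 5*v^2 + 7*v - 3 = (v - 3)*(v^2 - 2*v + 1) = (v - 3)*(v - 1)*(v - 1)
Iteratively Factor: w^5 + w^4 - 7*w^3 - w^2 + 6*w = (w)*(w^4 + w^3 - 7*w^2 - w + 6) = w*(w - 1)*(w^3 + 2*w^2 - 5*w - 6) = w*(w - 1)*(w + 3)*(w^2 - w - 2) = w*(w - 1)*(w + 1)*(w + 3)*(w - 2)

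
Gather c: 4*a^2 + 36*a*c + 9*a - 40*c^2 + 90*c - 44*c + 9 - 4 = 4*a^2 + 9*a - 40*c^2 + c*(36*a + 46) + 5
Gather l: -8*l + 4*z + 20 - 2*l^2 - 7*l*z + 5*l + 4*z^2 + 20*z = -2*l^2 + l*(-7*z - 3) + 4*z^2 + 24*z + 20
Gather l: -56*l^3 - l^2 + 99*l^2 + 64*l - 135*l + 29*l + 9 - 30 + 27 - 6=-56*l^3 + 98*l^2 - 42*l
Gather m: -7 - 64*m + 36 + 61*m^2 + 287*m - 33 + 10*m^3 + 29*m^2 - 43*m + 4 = 10*m^3 + 90*m^2 + 180*m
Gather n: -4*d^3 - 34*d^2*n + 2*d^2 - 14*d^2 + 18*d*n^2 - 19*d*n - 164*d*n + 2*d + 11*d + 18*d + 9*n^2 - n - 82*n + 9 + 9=-4*d^3 - 12*d^2 + 31*d + n^2*(18*d + 9) + n*(-34*d^2 - 183*d - 83) + 18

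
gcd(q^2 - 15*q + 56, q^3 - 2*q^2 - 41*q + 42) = q - 7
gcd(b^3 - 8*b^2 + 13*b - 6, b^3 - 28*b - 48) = b - 6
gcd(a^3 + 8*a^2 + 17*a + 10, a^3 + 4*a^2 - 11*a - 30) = a^2 + 7*a + 10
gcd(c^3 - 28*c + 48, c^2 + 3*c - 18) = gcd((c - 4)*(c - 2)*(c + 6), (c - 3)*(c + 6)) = c + 6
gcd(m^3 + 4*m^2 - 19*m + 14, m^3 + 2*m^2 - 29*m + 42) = m^2 + 5*m - 14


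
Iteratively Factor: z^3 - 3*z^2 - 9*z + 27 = (z - 3)*(z^2 - 9) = (z - 3)^2*(z + 3)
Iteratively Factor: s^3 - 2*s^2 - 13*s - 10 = (s + 1)*(s^2 - 3*s - 10) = (s - 5)*(s + 1)*(s + 2)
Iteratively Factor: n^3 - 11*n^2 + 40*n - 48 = (n - 4)*(n^2 - 7*n + 12) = (n - 4)*(n - 3)*(n - 4)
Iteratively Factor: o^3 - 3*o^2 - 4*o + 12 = (o - 2)*(o^2 - o - 6) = (o - 3)*(o - 2)*(o + 2)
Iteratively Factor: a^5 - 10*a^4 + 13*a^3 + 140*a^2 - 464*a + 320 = (a - 4)*(a^4 - 6*a^3 - 11*a^2 + 96*a - 80) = (a - 4)^2*(a^3 - 2*a^2 - 19*a + 20) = (a - 4)^2*(a - 1)*(a^2 - a - 20) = (a - 4)^2*(a - 1)*(a + 4)*(a - 5)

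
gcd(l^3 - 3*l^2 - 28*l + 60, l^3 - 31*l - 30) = l^2 - l - 30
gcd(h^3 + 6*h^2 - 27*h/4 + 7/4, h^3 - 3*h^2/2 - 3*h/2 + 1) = h - 1/2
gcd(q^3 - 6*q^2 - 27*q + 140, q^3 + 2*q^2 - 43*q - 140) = q^2 - 2*q - 35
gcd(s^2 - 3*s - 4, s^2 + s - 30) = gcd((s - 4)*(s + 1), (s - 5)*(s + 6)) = 1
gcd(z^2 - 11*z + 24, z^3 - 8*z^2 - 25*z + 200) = z - 8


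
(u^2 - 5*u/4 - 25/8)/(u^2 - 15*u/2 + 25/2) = (u + 5/4)/(u - 5)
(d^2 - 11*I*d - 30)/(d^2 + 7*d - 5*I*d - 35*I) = (d - 6*I)/(d + 7)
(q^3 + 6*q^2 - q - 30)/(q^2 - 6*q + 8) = (q^2 + 8*q + 15)/(q - 4)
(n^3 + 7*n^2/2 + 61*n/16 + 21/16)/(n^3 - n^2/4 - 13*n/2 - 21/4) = (n + 3/4)/(n - 3)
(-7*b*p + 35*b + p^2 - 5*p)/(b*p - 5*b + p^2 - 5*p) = (-7*b + p)/(b + p)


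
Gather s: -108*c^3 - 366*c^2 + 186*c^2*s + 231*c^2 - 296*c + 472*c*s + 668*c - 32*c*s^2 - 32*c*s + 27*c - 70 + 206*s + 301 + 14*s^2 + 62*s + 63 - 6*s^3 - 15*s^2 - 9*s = -108*c^3 - 135*c^2 + 399*c - 6*s^3 + s^2*(-32*c - 1) + s*(186*c^2 + 440*c + 259) + 294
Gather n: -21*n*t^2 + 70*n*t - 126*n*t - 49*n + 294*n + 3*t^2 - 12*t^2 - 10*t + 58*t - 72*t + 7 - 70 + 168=n*(-21*t^2 - 56*t + 245) - 9*t^2 - 24*t + 105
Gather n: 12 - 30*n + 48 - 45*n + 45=105 - 75*n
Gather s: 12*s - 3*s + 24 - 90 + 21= 9*s - 45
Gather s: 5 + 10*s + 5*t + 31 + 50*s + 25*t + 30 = 60*s + 30*t + 66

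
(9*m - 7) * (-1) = 7 - 9*m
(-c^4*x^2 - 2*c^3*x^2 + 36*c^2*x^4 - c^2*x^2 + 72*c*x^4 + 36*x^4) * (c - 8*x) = -c^5*x^2 + 8*c^4*x^3 - 2*c^4*x^2 + 36*c^3*x^4 + 16*c^3*x^3 - c^3*x^2 - 288*c^2*x^5 + 72*c^2*x^4 + 8*c^2*x^3 - 576*c*x^5 + 36*c*x^4 - 288*x^5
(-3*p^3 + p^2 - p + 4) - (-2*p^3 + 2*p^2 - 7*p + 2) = -p^3 - p^2 + 6*p + 2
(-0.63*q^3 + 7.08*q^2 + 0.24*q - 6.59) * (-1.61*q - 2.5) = 1.0143*q^4 - 9.8238*q^3 - 18.0864*q^2 + 10.0099*q + 16.475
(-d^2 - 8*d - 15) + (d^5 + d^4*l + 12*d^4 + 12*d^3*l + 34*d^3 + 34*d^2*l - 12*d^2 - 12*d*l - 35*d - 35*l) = d^5 + d^4*l + 12*d^4 + 12*d^3*l + 34*d^3 + 34*d^2*l - 13*d^2 - 12*d*l - 43*d - 35*l - 15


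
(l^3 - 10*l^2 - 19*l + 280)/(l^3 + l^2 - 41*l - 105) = (l - 8)/(l + 3)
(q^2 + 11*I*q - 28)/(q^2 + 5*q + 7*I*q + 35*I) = (q + 4*I)/(q + 5)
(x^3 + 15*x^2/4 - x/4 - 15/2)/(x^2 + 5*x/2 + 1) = (4*x^2 + 7*x - 15)/(2*(2*x + 1))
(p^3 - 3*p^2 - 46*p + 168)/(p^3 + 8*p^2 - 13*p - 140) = (p - 6)/(p + 5)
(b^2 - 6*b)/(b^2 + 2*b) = (b - 6)/(b + 2)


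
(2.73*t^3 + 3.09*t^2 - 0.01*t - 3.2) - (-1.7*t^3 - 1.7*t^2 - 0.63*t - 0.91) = 4.43*t^3 + 4.79*t^2 + 0.62*t - 2.29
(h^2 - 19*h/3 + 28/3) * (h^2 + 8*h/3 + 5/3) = h^4 - 11*h^3/3 - 53*h^2/9 + 43*h/3 + 140/9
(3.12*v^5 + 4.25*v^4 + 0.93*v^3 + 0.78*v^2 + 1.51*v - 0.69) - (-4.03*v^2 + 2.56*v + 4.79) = 3.12*v^5 + 4.25*v^4 + 0.93*v^3 + 4.81*v^2 - 1.05*v - 5.48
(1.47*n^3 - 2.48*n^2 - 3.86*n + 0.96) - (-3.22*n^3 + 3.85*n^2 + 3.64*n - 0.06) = 4.69*n^3 - 6.33*n^2 - 7.5*n + 1.02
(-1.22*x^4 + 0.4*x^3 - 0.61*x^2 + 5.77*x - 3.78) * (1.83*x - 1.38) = -2.2326*x^5 + 2.4156*x^4 - 1.6683*x^3 + 11.4009*x^2 - 14.88*x + 5.2164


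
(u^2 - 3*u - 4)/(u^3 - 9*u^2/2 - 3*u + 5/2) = 2*(u - 4)/(2*u^2 - 11*u + 5)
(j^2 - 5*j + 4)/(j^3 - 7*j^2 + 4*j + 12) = (j^2 - 5*j + 4)/(j^3 - 7*j^2 + 4*j + 12)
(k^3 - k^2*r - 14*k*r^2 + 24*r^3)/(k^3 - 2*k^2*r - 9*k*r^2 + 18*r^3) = (k + 4*r)/(k + 3*r)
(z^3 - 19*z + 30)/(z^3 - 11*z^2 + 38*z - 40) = (z^2 + 2*z - 15)/(z^2 - 9*z + 20)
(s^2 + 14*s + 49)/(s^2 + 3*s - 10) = (s^2 + 14*s + 49)/(s^2 + 3*s - 10)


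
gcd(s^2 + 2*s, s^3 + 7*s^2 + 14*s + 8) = s + 2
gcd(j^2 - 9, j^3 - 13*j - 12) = j + 3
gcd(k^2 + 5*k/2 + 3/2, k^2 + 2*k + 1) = k + 1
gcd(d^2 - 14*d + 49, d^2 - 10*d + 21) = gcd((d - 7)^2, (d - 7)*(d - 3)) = d - 7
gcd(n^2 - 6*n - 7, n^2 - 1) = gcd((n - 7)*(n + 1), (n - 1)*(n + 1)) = n + 1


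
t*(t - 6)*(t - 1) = t^3 - 7*t^2 + 6*t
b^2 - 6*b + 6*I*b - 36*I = (b - 6)*(b + 6*I)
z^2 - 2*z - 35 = (z - 7)*(z + 5)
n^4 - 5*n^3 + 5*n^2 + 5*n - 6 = (n - 3)*(n - 2)*(n - 1)*(n + 1)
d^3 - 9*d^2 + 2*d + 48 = (d - 8)*(d - 3)*(d + 2)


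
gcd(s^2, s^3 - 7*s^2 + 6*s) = s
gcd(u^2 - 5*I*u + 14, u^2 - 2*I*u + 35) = u - 7*I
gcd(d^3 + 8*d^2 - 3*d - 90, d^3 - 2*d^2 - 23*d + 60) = d^2 + 2*d - 15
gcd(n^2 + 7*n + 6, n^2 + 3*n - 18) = n + 6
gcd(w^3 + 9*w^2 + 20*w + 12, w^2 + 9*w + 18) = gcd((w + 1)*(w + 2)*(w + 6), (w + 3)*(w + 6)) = w + 6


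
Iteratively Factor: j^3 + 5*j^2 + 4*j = (j + 4)*(j^2 + j) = j*(j + 4)*(j + 1)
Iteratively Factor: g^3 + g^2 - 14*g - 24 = (g - 4)*(g^2 + 5*g + 6) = (g - 4)*(g + 2)*(g + 3)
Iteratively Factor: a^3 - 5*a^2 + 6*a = (a)*(a^2 - 5*a + 6) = a*(a - 2)*(a - 3)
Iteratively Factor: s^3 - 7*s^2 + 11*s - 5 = (s - 1)*(s^2 - 6*s + 5) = (s - 5)*(s - 1)*(s - 1)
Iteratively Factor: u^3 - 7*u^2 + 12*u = (u)*(u^2 - 7*u + 12) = u*(u - 4)*(u - 3)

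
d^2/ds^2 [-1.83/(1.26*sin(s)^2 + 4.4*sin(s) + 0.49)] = (11.621232*sin(s)^4 + 30.43656*sin(s)^3 + 13.477584*sin(s)^2 - 64.8186*sin(s) - 68.597916)/(1.26*sin(s)^2 + 4.4*sin(s) + 0.49)^3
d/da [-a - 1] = -1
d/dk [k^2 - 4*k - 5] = 2*k - 4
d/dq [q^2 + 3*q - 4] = 2*q + 3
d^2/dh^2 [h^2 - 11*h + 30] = 2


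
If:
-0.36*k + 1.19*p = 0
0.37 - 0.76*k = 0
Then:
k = 0.49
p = 0.15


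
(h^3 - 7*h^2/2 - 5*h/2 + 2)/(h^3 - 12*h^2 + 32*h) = (2*h^2 + h - 1)/(2*h*(h - 8))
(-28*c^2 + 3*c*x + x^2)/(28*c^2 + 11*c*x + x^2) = (-4*c + x)/(4*c + x)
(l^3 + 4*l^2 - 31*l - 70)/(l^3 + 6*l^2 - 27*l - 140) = (l + 2)/(l + 4)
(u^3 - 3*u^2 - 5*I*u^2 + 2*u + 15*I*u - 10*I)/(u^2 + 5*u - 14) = (u^2 - u*(1 + 5*I) + 5*I)/(u + 7)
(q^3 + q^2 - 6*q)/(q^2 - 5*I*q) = (q^2 + q - 6)/(q - 5*I)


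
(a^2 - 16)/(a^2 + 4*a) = (a - 4)/a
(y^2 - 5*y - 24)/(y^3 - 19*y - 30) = (y - 8)/(y^2 - 3*y - 10)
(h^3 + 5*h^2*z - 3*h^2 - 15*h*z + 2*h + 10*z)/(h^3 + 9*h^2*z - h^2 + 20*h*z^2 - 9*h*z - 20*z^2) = (h - 2)/(h + 4*z)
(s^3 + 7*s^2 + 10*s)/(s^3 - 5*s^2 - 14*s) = (s + 5)/(s - 7)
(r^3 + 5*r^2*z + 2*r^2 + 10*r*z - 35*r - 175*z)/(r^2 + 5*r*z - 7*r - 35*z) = (r^2 + 2*r - 35)/(r - 7)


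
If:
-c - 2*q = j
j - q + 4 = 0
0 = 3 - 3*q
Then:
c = 1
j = -3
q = 1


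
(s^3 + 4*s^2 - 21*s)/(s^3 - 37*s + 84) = s/(s - 4)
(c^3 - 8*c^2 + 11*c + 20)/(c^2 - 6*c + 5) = (c^2 - 3*c - 4)/(c - 1)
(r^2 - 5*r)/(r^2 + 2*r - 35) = r/(r + 7)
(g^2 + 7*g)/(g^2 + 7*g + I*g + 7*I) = g/(g + I)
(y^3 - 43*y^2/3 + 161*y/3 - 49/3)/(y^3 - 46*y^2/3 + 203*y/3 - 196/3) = (3*y - 1)/(3*y - 4)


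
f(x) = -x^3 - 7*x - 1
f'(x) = -3*x^2 - 7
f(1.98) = -22.62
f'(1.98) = -18.76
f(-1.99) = 20.81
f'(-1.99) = -18.88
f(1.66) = -17.19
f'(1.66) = -15.27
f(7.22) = -427.91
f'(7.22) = -163.39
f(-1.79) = 17.27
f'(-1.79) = -16.61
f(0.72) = -6.41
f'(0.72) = -8.56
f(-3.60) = 70.86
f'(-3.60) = -45.88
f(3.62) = -73.78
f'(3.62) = -46.31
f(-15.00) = 3479.00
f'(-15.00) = -682.00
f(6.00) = -259.00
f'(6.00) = -115.00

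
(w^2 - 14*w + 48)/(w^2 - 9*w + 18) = (w - 8)/(w - 3)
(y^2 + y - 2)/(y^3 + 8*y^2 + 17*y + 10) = (y - 1)/(y^2 + 6*y + 5)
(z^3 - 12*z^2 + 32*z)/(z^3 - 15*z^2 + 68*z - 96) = z/(z - 3)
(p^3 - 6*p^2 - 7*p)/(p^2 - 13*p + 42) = p*(p + 1)/(p - 6)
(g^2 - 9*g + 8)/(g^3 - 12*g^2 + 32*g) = (g - 1)/(g*(g - 4))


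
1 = 1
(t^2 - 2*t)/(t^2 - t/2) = 2*(t - 2)/(2*t - 1)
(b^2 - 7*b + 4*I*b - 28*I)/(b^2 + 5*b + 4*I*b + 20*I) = (b - 7)/(b + 5)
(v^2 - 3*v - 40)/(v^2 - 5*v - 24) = (v + 5)/(v + 3)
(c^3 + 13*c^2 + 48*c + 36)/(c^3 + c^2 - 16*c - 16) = (c^2 + 12*c + 36)/(c^2 - 16)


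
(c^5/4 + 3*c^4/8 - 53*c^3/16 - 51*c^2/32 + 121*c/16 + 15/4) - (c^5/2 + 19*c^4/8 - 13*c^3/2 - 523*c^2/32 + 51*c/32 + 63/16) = -c^5/4 - 2*c^4 + 51*c^3/16 + 59*c^2/4 + 191*c/32 - 3/16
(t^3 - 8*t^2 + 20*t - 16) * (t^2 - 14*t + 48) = t^5 - 22*t^4 + 180*t^3 - 680*t^2 + 1184*t - 768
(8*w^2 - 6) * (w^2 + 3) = 8*w^4 + 18*w^2 - 18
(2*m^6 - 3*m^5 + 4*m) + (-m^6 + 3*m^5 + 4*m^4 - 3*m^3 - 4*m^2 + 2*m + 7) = m^6 + 4*m^4 - 3*m^3 - 4*m^2 + 6*m + 7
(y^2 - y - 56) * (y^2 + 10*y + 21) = y^4 + 9*y^3 - 45*y^2 - 581*y - 1176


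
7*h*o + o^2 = o*(7*h + o)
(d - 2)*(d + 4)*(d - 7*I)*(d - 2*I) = d^4 + 2*d^3 - 9*I*d^3 - 22*d^2 - 18*I*d^2 - 28*d + 72*I*d + 112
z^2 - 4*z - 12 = (z - 6)*(z + 2)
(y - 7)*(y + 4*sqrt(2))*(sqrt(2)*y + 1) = sqrt(2)*y^3 - 7*sqrt(2)*y^2 + 9*y^2 - 63*y + 4*sqrt(2)*y - 28*sqrt(2)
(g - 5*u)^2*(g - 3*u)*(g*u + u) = g^4*u - 13*g^3*u^2 + g^3*u + 55*g^2*u^3 - 13*g^2*u^2 - 75*g*u^4 + 55*g*u^3 - 75*u^4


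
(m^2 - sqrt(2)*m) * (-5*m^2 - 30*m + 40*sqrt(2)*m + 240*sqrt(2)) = -5*m^4 - 30*m^3 + 45*sqrt(2)*m^3 - 80*m^2 + 270*sqrt(2)*m^2 - 480*m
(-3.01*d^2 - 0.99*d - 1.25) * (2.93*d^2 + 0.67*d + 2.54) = -8.8193*d^4 - 4.9174*d^3 - 11.9712*d^2 - 3.3521*d - 3.175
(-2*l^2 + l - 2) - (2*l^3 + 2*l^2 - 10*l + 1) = -2*l^3 - 4*l^2 + 11*l - 3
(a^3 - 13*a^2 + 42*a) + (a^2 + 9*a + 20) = a^3 - 12*a^2 + 51*a + 20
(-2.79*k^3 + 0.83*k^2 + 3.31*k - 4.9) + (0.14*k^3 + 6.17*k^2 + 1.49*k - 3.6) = -2.65*k^3 + 7.0*k^2 + 4.8*k - 8.5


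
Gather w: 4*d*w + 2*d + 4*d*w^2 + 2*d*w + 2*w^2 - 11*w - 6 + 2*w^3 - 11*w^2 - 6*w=2*d + 2*w^3 + w^2*(4*d - 9) + w*(6*d - 17) - 6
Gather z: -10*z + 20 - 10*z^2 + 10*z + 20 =40 - 10*z^2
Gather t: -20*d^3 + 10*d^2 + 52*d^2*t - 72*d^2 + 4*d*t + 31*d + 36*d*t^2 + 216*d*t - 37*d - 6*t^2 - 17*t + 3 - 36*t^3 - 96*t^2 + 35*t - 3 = -20*d^3 - 62*d^2 - 6*d - 36*t^3 + t^2*(36*d - 102) + t*(52*d^2 + 220*d + 18)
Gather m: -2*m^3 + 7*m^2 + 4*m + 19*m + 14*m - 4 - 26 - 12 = -2*m^3 + 7*m^2 + 37*m - 42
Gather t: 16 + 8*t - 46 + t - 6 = 9*t - 36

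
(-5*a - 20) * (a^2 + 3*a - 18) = -5*a^3 - 35*a^2 + 30*a + 360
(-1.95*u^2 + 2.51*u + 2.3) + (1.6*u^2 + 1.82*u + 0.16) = -0.35*u^2 + 4.33*u + 2.46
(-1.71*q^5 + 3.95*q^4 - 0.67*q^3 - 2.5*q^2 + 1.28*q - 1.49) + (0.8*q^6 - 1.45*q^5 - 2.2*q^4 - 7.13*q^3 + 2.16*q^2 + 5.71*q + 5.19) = 0.8*q^6 - 3.16*q^5 + 1.75*q^4 - 7.8*q^3 - 0.34*q^2 + 6.99*q + 3.7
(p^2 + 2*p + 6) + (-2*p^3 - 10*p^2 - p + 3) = -2*p^3 - 9*p^2 + p + 9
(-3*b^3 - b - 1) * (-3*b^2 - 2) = 9*b^5 + 9*b^3 + 3*b^2 + 2*b + 2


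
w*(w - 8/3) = w^2 - 8*w/3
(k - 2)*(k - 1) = k^2 - 3*k + 2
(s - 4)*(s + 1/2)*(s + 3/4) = s^3 - 11*s^2/4 - 37*s/8 - 3/2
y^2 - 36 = (y - 6)*(y + 6)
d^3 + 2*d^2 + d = d*(d + 1)^2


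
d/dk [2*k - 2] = 2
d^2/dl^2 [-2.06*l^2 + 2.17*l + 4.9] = -4.12000000000000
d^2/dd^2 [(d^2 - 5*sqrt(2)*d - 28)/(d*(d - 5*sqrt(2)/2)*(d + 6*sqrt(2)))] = 4*(2*d^6 - 30*sqrt(2)*d^5 - 366*d^4 - 1903*sqrt(2)*d^3 + 924*d^2 + 17640*sqrt(2)*d - 50400)/(d^3*(4*d^6 + 42*sqrt(2)*d^5 - 66*d^4 - 2177*sqrt(2)*d^3 + 1980*d^2 + 37800*sqrt(2)*d - 108000))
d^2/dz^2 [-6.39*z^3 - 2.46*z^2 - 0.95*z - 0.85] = -38.34*z - 4.92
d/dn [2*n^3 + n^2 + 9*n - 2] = 6*n^2 + 2*n + 9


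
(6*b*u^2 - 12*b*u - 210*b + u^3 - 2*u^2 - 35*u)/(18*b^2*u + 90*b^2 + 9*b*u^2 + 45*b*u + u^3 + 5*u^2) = (u - 7)/(3*b + u)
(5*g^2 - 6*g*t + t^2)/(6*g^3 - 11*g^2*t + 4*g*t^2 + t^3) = (-5*g + t)/(-6*g^2 + 5*g*t + t^2)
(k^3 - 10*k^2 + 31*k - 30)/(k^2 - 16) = (k^3 - 10*k^2 + 31*k - 30)/(k^2 - 16)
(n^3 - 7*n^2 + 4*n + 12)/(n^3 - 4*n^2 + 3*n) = (n^3 - 7*n^2 + 4*n + 12)/(n*(n^2 - 4*n + 3))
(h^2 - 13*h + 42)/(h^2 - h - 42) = (h - 6)/(h + 6)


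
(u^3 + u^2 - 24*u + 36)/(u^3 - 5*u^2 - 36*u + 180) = (u^2 - 5*u + 6)/(u^2 - 11*u + 30)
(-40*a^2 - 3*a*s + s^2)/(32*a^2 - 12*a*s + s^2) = (5*a + s)/(-4*a + s)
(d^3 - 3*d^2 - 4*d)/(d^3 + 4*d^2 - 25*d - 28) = d/(d + 7)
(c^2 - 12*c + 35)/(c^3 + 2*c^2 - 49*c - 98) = (c - 5)/(c^2 + 9*c + 14)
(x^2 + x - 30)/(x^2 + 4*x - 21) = (x^2 + x - 30)/(x^2 + 4*x - 21)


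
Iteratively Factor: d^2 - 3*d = (d - 3)*(d)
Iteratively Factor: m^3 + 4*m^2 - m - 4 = (m + 1)*(m^2 + 3*m - 4) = (m - 1)*(m + 1)*(m + 4)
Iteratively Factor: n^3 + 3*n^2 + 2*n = (n + 2)*(n^2 + n) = n*(n + 2)*(n + 1)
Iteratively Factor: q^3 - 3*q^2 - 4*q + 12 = (q - 3)*(q^2 - 4) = (q - 3)*(q - 2)*(q + 2)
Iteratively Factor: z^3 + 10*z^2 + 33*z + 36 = (z + 3)*(z^2 + 7*z + 12) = (z + 3)^2*(z + 4)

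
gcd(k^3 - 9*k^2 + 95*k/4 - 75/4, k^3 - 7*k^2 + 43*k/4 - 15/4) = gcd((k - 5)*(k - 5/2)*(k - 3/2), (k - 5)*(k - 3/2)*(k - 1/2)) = k^2 - 13*k/2 + 15/2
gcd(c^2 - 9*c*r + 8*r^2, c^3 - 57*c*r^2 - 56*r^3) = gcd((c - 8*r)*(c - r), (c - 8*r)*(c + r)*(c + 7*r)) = -c + 8*r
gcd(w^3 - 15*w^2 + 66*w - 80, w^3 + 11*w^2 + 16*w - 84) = w - 2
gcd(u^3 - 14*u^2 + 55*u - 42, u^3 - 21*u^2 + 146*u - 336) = u^2 - 13*u + 42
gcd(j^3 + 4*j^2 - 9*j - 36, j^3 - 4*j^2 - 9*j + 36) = j^2 - 9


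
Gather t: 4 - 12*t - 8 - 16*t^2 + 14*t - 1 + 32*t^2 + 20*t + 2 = 16*t^2 + 22*t - 3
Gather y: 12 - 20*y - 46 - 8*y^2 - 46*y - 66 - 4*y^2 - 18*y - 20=-12*y^2 - 84*y - 120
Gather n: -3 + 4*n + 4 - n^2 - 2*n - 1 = -n^2 + 2*n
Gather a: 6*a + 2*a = 8*a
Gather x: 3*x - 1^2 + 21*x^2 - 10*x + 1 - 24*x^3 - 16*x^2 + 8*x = -24*x^3 + 5*x^2 + x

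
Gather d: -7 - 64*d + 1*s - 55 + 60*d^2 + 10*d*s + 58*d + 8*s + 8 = 60*d^2 + d*(10*s - 6) + 9*s - 54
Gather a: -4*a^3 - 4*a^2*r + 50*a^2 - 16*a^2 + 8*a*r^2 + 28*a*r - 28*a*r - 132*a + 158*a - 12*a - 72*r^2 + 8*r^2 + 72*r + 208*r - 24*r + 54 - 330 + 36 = -4*a^3 + a^2*(34 - 4*r) + a*(8*r^2 + 14) - 64*r^2 + 256*r - 240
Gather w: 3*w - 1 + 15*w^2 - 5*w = 15*w^2 - 2*w - 1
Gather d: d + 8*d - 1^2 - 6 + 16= 9*d + 9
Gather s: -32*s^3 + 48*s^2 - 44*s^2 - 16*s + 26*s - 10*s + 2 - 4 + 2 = -32*s^3 + 4*s^2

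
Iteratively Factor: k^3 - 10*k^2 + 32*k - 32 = (k - 2)*(k^2 - 8*k + 16) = (k - 4)*(k - 2)*(k - 4)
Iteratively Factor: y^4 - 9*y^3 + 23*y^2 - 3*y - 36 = (y + 1)*(y^3 - 10*y^2 + 33*y - 36) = (y - 4)*(y + 1)*(y^2 - 6*y + 9) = (y - 4)*(y - 3)*(y + 1)*(y - 3)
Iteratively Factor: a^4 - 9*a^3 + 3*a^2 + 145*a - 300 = (a - 5)*(a^3 - 4*a^2 - 17*a + 60) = (a - 5)*(a + 4)*(a^2 - 8*a + 15) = (a - 5)*(a - 3)*(a + 4)*(a - 5)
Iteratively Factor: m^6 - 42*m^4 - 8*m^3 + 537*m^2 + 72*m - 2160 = (m + 3)*(m^5 - 3*m^4 - 33*m^3 + 91*m^2 + 264*m - 720) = (m - 3)*(m + 3)*(m^4 - 33*m^2 - 8*m + 240) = (m - 5)*(m - 3)*(m + 3)*(m^3 + 5*m^2 - 8*m - 48) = (m - 5)*(m - 3)*(m + 3)*(m + 4)*(m^2 + m - 12) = (m - 5)*(m - 3)*(m + 3)*(m + 4)^2*(m - 3)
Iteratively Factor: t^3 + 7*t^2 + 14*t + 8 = (t + 4)*(t^2 + 3*t + 2) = (t + 1)*(t + 4)*(t + 2)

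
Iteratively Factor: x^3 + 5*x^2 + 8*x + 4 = (x + 2)*(x^2 + 3*x + 2) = (x + 2)^2*(x + 1)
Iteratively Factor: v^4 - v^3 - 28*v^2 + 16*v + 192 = (v - 4)*(v^3 + 3*v^2 - 16*v - 48) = (v - 4)*(v + 4)*(v^2 - v - 12) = (v - 4)^2*(v + 4)*(v + 3)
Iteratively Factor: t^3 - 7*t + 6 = (t + 3)*(t^2 - 3*t + 2) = (t - 2)*(t + 3)*(t - 1)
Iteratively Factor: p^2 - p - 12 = (p + 3)*(p - 4)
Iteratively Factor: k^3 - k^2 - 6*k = (k)*(k^2 - k - 6) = k*(k + 2)*(k - 3)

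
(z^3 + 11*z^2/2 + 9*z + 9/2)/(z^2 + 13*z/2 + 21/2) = (2*z^2 + 5*z + 3)/(2*z + 7)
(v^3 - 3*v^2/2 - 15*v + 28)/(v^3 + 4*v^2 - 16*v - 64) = (v^2 - 11*v/2 + 7)/(v^2 - 16)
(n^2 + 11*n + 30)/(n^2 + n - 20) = (n + 6)/(n - 4)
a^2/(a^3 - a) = a/(a^2 - 1)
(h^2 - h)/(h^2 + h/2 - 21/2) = 2*h*(h - 1)/(2*h^2 + h - 21)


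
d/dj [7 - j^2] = -2*j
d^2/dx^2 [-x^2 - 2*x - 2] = -2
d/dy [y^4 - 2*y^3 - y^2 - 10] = 2*y*(2*y^2 - 3*y - 1)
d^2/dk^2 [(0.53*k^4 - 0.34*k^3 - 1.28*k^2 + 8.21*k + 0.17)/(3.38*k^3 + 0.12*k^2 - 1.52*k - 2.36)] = (-1.4210854715202e-14*k^8 - 1.4210854715202e-14*k^7 - 23.5095359999999*k^6 + 577.071432*k^5 - 22.269984*k^4 - 29.05632*k^3 + 806.578464*k^2 + 10.538736*k - 72.278176)/(38.614472*k^9 + 4.112784*k^8 - 51.949248*k^7 - 84.582096*k^6 + 17.618496*k^5 + 73.478208*k^4 + 55.54672*k^3 - 14.352576*k^2 - 25.397376*k - 13.144256)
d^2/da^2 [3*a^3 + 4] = 18*a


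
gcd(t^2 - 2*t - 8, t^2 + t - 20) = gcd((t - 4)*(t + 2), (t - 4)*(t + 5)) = t - 4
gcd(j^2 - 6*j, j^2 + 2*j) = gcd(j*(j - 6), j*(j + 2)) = j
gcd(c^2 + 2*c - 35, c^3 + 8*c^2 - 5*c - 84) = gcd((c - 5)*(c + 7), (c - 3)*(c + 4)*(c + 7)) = c + 7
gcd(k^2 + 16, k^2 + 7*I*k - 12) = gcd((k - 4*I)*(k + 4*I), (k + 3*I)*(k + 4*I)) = k + 4*I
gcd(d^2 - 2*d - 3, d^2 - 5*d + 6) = d - 3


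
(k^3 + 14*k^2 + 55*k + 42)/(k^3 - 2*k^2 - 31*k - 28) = (k^2 + 13*k + 42)/(k^2 - 3*k - 28)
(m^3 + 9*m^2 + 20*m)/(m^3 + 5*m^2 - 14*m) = (m^2 + 9*m + 20)/(m^2 + 5*m - 14)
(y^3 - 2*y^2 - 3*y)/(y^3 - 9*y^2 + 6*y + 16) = y*(y - 3)/(y^2 - 10*y + 16)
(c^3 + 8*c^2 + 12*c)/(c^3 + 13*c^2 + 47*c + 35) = c*(c^2 + 8*c + 12)/(c^3 + 13*c^2 + 47*c + 35)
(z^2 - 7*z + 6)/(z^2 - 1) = (z - 6)/(z + 1)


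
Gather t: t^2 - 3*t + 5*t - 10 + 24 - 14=t^2 + 2*t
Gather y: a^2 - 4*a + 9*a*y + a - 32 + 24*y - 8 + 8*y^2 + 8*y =a^2 - 3*a + 8*y^2 + y*(9*a + 32) - 40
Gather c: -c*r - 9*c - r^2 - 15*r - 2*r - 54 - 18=c*(-r - 9) - r^2 - 17*r - 72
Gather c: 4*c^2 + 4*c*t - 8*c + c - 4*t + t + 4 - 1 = 4*c^2 + c*(4*t - 7) - 3*t + 3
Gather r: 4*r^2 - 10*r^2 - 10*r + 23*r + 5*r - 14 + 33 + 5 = -6*r^2 + 18*r + 24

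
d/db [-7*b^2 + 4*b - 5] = 4 - 14*b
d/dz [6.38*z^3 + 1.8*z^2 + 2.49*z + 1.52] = 19.14*z^2 + 3.6*z + 2.49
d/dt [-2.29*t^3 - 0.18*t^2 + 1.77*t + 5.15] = -6.87*t^2 - 0.36*t + 1.77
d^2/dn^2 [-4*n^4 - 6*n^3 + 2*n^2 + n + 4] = -48*n^2 - 36*n + 4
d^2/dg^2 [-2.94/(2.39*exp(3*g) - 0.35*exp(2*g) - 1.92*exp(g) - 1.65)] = (2.94*(-14.34*exp(2*g) + 1.4*exp(g) + 3.84)*(-7.17*exp(2*g) + 0.7*exp(g) + 1.92)*exp(g) + (63.2394*exp(2*g) - 4.116*exp(g) - 5.6448)*(-2.39*exp(3*g) + 0.35*exp(2*g) + 1.92*exp(g) + 1.65))*exp(g)/(-2.39*exp(3*g) + 0.35*exp(2*g) + 1.92*exp(g) + 1.65)^3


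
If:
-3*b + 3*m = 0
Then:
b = m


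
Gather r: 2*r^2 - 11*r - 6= 2*r^2 - 11*r - 6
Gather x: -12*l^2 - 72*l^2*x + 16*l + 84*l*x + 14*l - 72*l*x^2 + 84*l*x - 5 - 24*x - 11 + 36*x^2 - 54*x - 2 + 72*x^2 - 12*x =-12*l^2 + 30*l + x^2*(108 - 72*l) + x*(-72*l^2 + 168*l - 90) - 18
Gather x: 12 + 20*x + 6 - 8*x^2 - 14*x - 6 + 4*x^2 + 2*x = -4*x^2 + 8*x + 12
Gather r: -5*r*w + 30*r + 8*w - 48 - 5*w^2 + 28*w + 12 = r*(30 - 5*w) - 5*w^2 + 36*w - 36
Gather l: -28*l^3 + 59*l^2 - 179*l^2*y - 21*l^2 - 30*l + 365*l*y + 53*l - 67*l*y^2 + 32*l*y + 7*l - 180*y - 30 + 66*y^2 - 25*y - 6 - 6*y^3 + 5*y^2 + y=-28*l^3 + l^2*(38 - 179*y) + l*(-67*y^2 + 397*y + 30) - 6*y^3 + 71*y^2 - 204*y - 36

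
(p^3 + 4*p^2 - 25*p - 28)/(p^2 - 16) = (p^2 + 8*p + 7)/(p + 4)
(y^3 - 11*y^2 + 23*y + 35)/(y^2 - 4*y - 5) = y - 7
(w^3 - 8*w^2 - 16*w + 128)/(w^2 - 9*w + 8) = (w^2 - 16)/(w - 1)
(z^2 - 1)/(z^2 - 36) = (z^2 - 1)/(z^2 - 36)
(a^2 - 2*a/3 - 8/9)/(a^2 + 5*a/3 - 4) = (a + 2/3)/(a + 3)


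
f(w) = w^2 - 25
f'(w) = 2*w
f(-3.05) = -15.70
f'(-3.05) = -6.10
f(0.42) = -24.82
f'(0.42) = 0.84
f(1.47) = -22.84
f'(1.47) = 2.94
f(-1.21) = -23.54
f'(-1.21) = -2.42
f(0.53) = -24.72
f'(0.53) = 1.06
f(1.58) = -22.50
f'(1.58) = 3.16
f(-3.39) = -13.51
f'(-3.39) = -6.78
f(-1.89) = -21.43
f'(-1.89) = -3.78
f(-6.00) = 11.00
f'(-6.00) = -12.00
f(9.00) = 56.00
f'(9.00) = 18.00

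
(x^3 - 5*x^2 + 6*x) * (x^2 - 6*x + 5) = x^5 - 11*x^4 + 41*x^3 - 61*x^2 + 30*x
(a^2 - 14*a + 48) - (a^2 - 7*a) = 48 - 7*a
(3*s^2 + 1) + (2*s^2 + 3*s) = 5*s^2 + 3*s + 1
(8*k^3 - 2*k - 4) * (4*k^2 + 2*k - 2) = 32*k^5 + 16*k^4 - 24*k^3 - 20*k^2 - 4*k + 8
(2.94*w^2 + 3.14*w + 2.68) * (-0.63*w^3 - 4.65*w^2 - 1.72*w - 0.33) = -1.8522*w^5 - 15.6492*w^4 - 21.3462*w^3 - 18.833*w^2 - 5.6458*w - 0.8844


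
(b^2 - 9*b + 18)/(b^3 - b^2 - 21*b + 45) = (b - 6)/(b^2 + 2*b - 15)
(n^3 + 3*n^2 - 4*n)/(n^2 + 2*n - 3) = n*(n + 4)/(n + 3)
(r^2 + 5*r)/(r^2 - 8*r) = (r + 5)/(r - 8)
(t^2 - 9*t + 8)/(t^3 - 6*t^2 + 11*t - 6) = (t - 8)/(t^2 - 5*t + 6)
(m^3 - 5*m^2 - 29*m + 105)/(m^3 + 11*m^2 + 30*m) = (m^2 - 10*m + 21)/(m*(m + 6))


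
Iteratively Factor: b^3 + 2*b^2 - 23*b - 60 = (b + 4)*(b^2 - 2*b - 15) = (b - 5)*(b + 4)*(b + 3)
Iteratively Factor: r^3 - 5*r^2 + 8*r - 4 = (r - 2)*(r^2 - 3*r + 2) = (r - 2)*(r - 1)*(r - 2)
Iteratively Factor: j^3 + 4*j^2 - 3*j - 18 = (j + 3)*(j^2 + j - 6) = (j + 3)^2*(j - 2)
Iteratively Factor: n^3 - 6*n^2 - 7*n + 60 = (n + 3)*(n^2 - 9*n + 20) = (n - 5)*(n + 3)*(n - 4)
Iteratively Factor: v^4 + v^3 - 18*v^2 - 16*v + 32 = (v + 4)*(v^3 - 3*v^2 - 6*v + 8) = (v - 4)*(v + 4)*(v^2 + v - 2) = (v - 4)*(v + 2)*(v + 4)*(v - 1)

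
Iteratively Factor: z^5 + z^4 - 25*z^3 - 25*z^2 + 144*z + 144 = (z + 4)*(z^4 - 3*z^3 - 13*z^2 + 27*z + 36) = (z - 4)*(z + 4)*(z^3 + z^2 - 9*z - 9) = (z - 4)*(z + 3)*(z + 4)*(z^2 - 2*z - 3) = (z - 4)*(z + 1)*(z + 3)*(z + 4)*(z - 3)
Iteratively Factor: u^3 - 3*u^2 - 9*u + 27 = (u - 3)*(u^2 - 9) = (u - 3)^2*(u + 3)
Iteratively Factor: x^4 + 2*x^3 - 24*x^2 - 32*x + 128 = (x - 2)*(x^3 + 4*x^2 - 16*x - 64) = (x - 2)*(x + 4)*(x^2 - 16) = (x - 2)*(x + 4)^2*(x - 4)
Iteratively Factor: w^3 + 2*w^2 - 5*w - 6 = (w + 1)*(w^2 + w - 6) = (w - 2)*(w + 1)*(w + 3)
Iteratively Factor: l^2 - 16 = (l - 4)*(l + 4)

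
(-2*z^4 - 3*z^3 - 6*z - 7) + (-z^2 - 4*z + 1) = -2*z^4 - 3*z^3 - z^2 - 10*z - 6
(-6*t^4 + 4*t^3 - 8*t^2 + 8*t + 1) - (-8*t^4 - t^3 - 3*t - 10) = 2*t^4 + 5*t^3 - 8*t^2 + 11*t + 11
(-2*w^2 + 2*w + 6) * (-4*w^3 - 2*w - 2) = 8*w^5 - 8*w^4 - 20*w^3 - 16*w - 12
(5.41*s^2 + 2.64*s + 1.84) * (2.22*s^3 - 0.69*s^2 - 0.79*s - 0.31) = 12.0102*s^5 + 2.1279*s^4 - 2.0107*s^3 - 5.0323*s^2 - 2.272*s - 0.5704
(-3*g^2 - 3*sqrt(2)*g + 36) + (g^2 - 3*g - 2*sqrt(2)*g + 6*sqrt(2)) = -2*g^2 - 5*sqrt(2)*g - 3*g + 6*sqrt(2) + 36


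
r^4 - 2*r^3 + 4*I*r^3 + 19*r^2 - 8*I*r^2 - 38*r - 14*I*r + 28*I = (r - 2)*(r - 2*I)*(r - I)*(r + 7*I)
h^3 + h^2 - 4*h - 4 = (h - 2)*(h + 1)*(h + 2)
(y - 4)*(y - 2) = y^2 - 6*y + 8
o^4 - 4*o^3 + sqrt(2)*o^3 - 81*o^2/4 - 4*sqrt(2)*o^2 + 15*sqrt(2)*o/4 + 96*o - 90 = (o - 5/2)*(o - 3/2)*(o - 3*sqrt(2))*(o + 4*sqrt(2))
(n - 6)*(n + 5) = n^2 - n - 30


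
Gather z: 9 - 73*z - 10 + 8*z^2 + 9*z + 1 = 8*z^2 - 64*z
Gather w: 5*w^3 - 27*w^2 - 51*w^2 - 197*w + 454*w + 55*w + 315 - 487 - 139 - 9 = 5*w^3 - 78*w^2 + 312*w - 320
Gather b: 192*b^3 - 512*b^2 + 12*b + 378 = 192*b^3 - 512*b^2 + 12*b + 378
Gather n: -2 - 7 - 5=-14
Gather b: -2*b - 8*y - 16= -2*b - 8*y - 16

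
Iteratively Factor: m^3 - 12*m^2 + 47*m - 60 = (m - 4)*(m^2 - 8*m + 15) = (m - 4)*(m - 3)*(m - 5)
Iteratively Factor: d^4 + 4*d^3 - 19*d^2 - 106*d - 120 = (d + 2)*(d^3 + 2*d^2 - 23*d - 60) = (d - 5)*(d + 2)*(d^2 + 7*d + 12) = (d - 5)*(d + 2)*(d + 4)*(d + 3)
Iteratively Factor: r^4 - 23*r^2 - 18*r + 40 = (r + 2)*(r^3 - 2*r^2 - 19*r + 20) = (r - 5)*(r + 2)*(r^2 + 3*r - 4) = (r - 5)*(r + 2)*(r + 4)*(r - 1)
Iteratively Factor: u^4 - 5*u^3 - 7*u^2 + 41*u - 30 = (u - 2)*(u^3 - 3*u^2 - 13*u + 15) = (u - 2)*(u - 1)*(u^2 - 2*u - 15) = (u - 5)*(u - 2)*(u - 1)*(u + 3)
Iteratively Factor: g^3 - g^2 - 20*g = (g)*(g^2 - g - 20) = g*(g + 4)*(g - 5)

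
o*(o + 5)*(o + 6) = o^3 + 11*o^2 + 30*o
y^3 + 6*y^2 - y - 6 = (y - 1)*(y + 1)*(y + 6)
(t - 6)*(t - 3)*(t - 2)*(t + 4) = t^4 - 7*t^3 - 8*t^2 + 108*t - 144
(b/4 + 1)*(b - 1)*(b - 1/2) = b^3/4 + 5*b^2/8 - 11*b/8 + 1/2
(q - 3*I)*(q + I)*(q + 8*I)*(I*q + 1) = I*q^4 - 5*q^3 + 25*I*q^2 - 5*q + 24*I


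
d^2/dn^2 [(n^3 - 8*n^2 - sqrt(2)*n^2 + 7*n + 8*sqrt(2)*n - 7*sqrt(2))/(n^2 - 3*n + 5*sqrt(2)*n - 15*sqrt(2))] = 4*(15*sqrt(2)*n^3 + 26*n^3 - 270*n^2 - 123*sqrt(2)*n^2 + 189*sqrt(2)*n + 930*n - 1530 + 11*sqrt(2))/(n^6 - 9*n^5 + 15*sqrt(2)*n^5 - 135*sqrt(2)*n^4 + 177*n^4 - 1377*n^3 + 655*sqrt(2)*n^3 - 2655*sqrt(2)*n^2 + 4050*n^2 - 4050*n + 6750*sqrt(2)*n - 6750*sqrt(2))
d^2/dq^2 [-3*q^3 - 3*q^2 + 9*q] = -18*q - 6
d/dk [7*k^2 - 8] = 14*k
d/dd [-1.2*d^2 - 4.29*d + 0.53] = -2.4*d - 4.29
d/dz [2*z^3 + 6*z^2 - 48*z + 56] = 6*z^2 + 12*z - 48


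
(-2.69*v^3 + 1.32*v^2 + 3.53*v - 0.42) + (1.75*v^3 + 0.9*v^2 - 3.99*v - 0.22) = -0.94*v^3 + 2.22*v^2 - 0.46*v - 0.64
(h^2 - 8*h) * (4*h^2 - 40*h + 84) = 4*h^4 - 72*h^3 + 404*h^2 - 672*h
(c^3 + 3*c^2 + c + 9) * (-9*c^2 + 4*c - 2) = -9*c^5 - 23*c^4 + c^3 - 83*c^2 + 34*c - 18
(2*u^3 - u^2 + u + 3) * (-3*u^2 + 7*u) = -6*u^5 + 17*u^4 - 10*u^3 - 2*u^2 + 21*u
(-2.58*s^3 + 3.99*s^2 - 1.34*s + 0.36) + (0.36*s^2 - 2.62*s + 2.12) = -2.58*s^3 + 4.35*s^2 - 3.96*s + 2.48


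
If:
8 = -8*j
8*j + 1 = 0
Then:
No Solution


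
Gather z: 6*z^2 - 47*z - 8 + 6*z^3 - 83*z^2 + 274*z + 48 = 6*z^3 - 77*z^2 + 227*z + 40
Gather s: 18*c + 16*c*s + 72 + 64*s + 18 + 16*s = 18*c + s*(16*c + 80) + 90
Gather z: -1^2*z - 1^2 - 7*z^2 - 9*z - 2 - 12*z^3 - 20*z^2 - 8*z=-12*z^3 - 27*z^2 - 18*z - 3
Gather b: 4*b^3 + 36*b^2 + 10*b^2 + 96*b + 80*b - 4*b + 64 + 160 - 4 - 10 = 4*b^3 + 46*b^2 + 172*b + 210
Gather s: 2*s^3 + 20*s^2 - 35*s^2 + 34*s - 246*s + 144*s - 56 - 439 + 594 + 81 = 2*s^3 - 15*s^2 - 68*s + 180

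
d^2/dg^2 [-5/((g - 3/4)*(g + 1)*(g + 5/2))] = 80*(-384*g^4 - 1408*g^3 - 1428*g^2 - 294*g - 331)/(512*g^9 + 4224*g^8 + 11424*g^7 + 6712*g^6 - 17268*g^5 - 20994*g^4 + 7379*g^3 + 14805*g^2 - 675*g - 3375)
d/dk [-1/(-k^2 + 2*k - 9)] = 2*(1 - k)/(k^2 - 2*k + 9)^2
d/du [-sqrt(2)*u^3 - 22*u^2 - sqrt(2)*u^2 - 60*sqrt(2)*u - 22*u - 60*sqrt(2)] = -3*sqrt(2)*u^2 - 44*u - 2*sqrt(2)*u - 60*sqrt(2) - 22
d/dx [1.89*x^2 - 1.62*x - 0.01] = 3.78*x - 1.62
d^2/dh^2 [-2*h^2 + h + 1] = -4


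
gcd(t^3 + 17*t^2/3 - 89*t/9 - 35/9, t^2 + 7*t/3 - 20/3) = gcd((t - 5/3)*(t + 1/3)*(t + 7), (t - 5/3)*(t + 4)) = t - 5/3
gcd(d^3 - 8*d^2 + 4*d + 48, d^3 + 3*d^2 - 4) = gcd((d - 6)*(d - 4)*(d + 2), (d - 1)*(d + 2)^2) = d + 2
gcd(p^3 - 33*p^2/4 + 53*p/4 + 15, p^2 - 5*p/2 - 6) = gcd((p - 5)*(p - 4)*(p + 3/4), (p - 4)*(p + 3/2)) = p - 4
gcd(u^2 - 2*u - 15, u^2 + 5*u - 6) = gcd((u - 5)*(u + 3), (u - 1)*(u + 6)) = 1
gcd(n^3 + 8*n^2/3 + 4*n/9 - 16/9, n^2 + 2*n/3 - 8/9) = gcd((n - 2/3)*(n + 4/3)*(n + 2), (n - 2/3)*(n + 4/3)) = n^2 + 2*n/3 - 8/9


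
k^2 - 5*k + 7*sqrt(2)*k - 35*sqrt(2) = (k - 5)*(k + 7*sqrt(2))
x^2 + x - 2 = (x - 1)*(x + 2)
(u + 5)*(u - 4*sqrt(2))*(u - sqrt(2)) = u^3 - 5*sqrt(2)*u^2 + 5*u^2 - 25*sqrt(2)*u + 8*u + 40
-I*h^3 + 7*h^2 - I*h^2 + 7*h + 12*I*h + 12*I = (h + 3*I)*(h + 4*I)*(-I*h - I)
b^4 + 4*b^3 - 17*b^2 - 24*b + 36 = (b - 3)*(b - 1)*(b + 2)*(b + 6)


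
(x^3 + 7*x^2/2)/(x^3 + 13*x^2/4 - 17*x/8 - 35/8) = 4*x^2/(4*x^2 - x - 5)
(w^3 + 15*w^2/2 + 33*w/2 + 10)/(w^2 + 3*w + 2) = (w^2 + 13*w/2 + 10)/(w + 2)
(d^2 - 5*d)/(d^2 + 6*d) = (d - 5)/(d + 6)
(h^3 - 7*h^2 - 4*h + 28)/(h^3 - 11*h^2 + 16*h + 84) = (h - 2)/(h - 6)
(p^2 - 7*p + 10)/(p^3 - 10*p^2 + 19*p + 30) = (p - 2)/(p^2 - 5*p - 6)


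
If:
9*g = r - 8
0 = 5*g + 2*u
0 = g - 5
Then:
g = 5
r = 53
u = -25/2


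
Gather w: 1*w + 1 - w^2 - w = 1 - w^2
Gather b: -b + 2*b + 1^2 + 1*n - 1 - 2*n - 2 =b - n - 2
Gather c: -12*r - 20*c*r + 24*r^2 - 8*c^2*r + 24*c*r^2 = -8*c^2*r + c*(24*r^2 - 20*r) + 24*r^2 - 12*r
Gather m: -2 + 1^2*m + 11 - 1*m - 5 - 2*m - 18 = -2*m - 14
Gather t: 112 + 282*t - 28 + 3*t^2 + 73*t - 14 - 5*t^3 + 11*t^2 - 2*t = -5*t^3 + 14*t^2 + 353*t + 70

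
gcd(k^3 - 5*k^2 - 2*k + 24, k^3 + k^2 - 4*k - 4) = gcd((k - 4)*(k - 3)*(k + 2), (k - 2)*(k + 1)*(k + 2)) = k + 2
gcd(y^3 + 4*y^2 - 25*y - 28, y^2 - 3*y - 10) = 1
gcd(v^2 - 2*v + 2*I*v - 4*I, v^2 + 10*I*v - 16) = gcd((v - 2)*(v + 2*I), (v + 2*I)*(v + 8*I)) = v + 2*I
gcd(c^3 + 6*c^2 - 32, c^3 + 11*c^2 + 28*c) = c + 4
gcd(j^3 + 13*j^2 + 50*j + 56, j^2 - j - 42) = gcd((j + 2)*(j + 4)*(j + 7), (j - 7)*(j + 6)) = 1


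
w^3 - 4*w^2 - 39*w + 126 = (w - 7)*(w - 3)*(w + 6)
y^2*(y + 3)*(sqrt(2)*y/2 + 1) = sqrt(2)*y^4/2 + y^3 + 3*sqrt(2)*y^3/2 + 3*y^2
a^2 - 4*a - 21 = (a - 7)*(a + 3)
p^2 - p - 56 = (p - 8)*(p + 7)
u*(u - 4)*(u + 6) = u^3 + 2*u^2 - 24*u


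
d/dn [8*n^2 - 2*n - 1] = 16*n - 2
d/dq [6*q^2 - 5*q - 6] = 12*q - 5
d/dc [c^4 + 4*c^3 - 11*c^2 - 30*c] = 4*c^3 + 12*c^2 - 22*c - 30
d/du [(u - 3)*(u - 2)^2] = (u - 2)*(3*u - 8)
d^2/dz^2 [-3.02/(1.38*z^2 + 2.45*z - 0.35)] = (11.502576*z^2 + 20.42124*z - 3.02*(2.76*z + 2.45)*(5.52*z + 4.9) - 2.91732)/(1.38*z^2 + 2.45*z - 0.35)^3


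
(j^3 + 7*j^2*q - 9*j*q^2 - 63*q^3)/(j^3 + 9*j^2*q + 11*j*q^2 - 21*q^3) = (-j + 3*q)/(-j + q)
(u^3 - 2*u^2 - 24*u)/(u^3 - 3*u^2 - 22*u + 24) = u/(u - 1)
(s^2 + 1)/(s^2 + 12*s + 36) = (s^2 + 1)/(s^2 + 12*s + 36)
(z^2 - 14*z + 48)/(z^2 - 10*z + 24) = (z - 8)/(z - 4)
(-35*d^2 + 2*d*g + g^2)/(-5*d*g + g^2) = (7*d + g)/g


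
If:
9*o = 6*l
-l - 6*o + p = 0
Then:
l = p/5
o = 2*p/15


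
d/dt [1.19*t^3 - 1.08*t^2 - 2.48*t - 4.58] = 3.57*t^2 - 2.16*t - 2.48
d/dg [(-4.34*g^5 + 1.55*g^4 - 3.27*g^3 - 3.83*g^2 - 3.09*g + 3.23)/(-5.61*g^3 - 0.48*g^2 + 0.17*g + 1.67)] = (48.6948*g^7 - 2.4459*g^6 - 4.4392*g^5 - 55.3652*g^4 - 25.4276*g^3 + 35.8439*g^2 - 9.6914*g - 5.7094)/(31.4721*g^6 + 5.3856*g^5 - 1.677*g^4 - 18.9006*g^3 - 1.5743*g^2 + 0.5678*g + 2.7889)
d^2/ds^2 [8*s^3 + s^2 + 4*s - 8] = 48*s + 2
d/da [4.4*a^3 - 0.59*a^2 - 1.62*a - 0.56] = 13.2*a^2 - 1.18*a - 1.62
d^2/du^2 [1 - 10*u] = 0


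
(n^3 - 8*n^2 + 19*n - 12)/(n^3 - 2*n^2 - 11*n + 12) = (n - 3)/(n + 3)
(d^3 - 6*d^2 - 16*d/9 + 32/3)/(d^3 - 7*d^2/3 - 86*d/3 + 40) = (d + 4/3)/(d + 5)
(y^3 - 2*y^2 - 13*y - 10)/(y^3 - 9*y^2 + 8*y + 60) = (y + 1)/(y - 6)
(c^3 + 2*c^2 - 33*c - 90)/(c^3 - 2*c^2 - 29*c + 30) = (c + 3)/(c - 1)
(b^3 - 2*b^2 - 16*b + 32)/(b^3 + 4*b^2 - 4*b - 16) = (b - 4)/(b + 2)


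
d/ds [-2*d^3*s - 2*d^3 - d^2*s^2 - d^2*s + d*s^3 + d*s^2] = d*(-2*d^2 - 2*d*s - d + 3*s^2 + 2*s)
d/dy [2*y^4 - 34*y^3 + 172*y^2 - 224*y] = 8*y^3 - 102*y^2 + 344*y - 224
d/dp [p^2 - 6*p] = 2*p - 6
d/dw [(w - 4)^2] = 2*w - 8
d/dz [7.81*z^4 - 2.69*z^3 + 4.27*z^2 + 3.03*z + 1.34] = 31.24*z^3 - 8.07*z^2 + 8.54*z + 3.03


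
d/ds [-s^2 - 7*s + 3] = -2*s - 7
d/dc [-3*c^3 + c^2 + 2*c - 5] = -9*c^2 + 2*c + 2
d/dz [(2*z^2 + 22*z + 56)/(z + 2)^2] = 2*(-7*z - 34)/(z^3 + 6*z^2 + 12*z + 8)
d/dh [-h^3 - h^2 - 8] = h*(-3*h - 2)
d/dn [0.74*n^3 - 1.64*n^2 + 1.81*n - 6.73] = 2.22*n^2 - 3.28*n + 1.81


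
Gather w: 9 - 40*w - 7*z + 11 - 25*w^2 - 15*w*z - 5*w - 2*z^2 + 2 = -25*w^2 + w*(-15*z - 45) - 2*z^2 - 7*z + 22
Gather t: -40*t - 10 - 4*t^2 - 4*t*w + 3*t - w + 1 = -4*t^2 + t*(-4*w - 37) - w - 9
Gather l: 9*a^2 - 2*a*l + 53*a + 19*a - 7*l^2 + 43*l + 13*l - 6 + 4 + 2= 9*a^2 + 72*a - 7*l^2 + l*(56 - 2*a)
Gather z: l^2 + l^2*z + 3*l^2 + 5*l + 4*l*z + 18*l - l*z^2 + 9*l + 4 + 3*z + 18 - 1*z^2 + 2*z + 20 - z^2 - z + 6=4*l^2 + 32*l + z^2*(-l - 2) + z*(l^2 + 4*l + 4) + 48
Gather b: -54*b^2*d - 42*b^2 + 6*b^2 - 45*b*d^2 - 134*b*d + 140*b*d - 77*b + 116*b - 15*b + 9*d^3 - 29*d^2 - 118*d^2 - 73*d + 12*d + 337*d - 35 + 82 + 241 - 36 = b^2*(-54*d - 36) + b*(-45*d^2 + 6*d + 24) + 9*d^3 - 147*d^2 + 276*d + 252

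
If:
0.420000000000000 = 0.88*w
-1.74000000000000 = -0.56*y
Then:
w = 0.48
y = 3.11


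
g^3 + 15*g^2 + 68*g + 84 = (g + 2)*(g + 6)*(g + 7)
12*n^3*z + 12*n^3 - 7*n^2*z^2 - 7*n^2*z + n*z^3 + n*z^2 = (-4*n + z)*(-3*n + z)*(n*z + n)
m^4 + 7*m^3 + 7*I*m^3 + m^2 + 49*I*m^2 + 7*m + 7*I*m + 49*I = (m + 7)*(m - I)*(m + I)*(m + 7*I)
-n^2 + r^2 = (-n + r)*(n + r)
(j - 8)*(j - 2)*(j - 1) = j^3 - 11*j^2 + 26*j - 16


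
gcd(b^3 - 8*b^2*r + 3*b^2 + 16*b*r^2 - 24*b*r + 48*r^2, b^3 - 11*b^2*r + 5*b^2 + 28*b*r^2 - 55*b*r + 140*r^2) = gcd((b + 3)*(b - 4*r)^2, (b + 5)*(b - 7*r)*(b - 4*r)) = -b + 4*r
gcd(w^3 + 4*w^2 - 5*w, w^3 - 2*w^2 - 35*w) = w^2 + 5*w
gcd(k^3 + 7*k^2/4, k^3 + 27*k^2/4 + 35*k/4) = k^2 + 7*k/4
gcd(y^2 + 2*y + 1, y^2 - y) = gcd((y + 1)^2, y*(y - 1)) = 1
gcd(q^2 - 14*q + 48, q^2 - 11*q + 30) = q - 6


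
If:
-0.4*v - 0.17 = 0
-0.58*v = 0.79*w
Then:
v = -0.42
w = 0.31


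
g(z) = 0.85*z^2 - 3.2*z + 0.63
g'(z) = 1.7*z - 3.2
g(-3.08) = 18.55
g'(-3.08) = -8.44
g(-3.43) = 21.61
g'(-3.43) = -9.03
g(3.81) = 0.78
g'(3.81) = 3.28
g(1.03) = -1.76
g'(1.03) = -1.45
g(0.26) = -0.14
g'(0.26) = -2.76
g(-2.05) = 10.76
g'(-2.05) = -6.68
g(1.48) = -2.24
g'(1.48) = -0.68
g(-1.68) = 8.41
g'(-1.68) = -6.06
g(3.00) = -1.32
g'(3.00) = 1.90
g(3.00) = -1.32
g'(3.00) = 1.90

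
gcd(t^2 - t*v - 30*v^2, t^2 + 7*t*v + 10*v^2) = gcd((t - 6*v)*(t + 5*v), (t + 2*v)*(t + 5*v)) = t + 5*v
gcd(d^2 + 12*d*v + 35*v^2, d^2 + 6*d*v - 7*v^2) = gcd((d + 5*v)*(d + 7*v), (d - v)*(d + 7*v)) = d + 7*v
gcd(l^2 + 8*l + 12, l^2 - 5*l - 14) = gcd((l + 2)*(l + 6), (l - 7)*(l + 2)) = l + 2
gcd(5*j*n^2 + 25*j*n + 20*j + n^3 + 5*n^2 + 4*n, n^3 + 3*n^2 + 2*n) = n + 1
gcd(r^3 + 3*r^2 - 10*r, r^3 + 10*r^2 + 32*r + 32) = 1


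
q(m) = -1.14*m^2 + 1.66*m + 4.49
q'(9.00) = -18.86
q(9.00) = -72.91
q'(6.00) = -12.02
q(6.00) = -26.59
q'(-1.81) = 5.79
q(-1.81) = -2.25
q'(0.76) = -0.07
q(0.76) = 5.09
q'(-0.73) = 3.32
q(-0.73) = 2.67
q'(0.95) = -0.51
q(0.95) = 5.04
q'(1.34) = -1.40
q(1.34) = 4.67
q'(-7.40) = 18.53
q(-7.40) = -70.22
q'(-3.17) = 8.89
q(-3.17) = -12.23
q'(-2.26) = 6.81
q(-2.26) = -5.08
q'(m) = 1.66 - 2.28*m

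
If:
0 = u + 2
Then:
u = -2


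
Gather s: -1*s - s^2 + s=-s^2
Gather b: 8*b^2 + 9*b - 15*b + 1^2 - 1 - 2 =8*b^2 - 6*b - 2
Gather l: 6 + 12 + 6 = 24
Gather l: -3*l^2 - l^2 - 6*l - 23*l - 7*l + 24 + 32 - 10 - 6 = -4*l^2 - 36*l + 40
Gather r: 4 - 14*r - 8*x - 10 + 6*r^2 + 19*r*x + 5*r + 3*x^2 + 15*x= 6*r^2 + r*(19*x - 9) + 3*x^2 + 7*x - 6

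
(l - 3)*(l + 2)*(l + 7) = l^3 + 6*l^2 - 13*l - 42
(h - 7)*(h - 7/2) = h^2 - 21*h/2 + 49/2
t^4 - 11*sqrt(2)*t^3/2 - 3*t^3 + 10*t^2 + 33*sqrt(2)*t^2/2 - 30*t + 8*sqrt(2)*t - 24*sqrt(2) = (t - 3)*(t - 4*sqrt(2))*(t - 2*sqrt(2))*(t + sqrt(2)/2)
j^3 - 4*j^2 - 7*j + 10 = (j - 5)*(j - 1)*(j + 2)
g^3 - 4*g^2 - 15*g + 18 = (g - 6)*(g - 1)*(g + 3)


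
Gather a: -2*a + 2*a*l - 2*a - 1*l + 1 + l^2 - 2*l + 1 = a*(2*l - 4) + l^2 - 3*l + 2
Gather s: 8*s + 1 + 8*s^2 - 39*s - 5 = 8*s^2 - 31*s - 4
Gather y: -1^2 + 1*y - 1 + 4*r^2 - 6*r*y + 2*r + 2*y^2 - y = 4*r^2 - 6*r*y + 2*r + 2*y^2 - 2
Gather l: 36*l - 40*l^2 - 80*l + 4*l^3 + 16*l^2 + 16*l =4*l^3 - 24*l^2 - 28*l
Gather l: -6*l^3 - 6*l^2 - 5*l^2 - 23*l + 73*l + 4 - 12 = -6*l^3 - 11*l^2 + 50*l - 8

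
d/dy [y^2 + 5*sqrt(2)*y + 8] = 2*y + 5*sqrt(2)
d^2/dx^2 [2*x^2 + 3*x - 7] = 4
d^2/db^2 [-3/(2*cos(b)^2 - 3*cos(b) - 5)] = 3*(-16*sin(b)^4 + 57*sin(b)^2 - 15*cos(b)/2 + 9*cos(3*b)/2 - 3)/(2*sin(b)^2 + 3*cos(b) + 3)^3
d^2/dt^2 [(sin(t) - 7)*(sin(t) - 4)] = 11*sin(t) + 2*cos(2*t)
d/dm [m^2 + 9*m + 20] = 2*m + 9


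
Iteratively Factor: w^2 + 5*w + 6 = (w + 2)*(w + 3)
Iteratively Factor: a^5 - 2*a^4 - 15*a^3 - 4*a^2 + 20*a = (a + 2)*(a^4 - 4*a^3 - 7*a^2 + 10*a) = (a - 1)*(a + 2)*(a^3 - 3*a^2 - 10*a) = (a - 1)*(a + 2)^2*(a^2 - 5*a) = a*(a - 1)*(a + 2)^2*(a - 5)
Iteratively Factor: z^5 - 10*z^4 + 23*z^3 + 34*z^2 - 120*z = (z + 2)*(z^4 - 12*z^3 + 47*z^2 - 60*z) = (z - 3)*(z + 2)*(z^3 - 9*z^2 + 20*z) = (z - 5)*(z - 3)*(z + 2)*(z^2 - 4*z) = (z - 5)*(z - 4)*(z - 3)*(z + 2)*(z)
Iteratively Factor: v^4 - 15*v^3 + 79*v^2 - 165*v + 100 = (v - 4)*(v^3 - 11*v^2 + 35*v - 25) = (v - 5)*(v - 4)*(v^2 - 6*v + 5) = (v - 5)*(v - 4)*(v - 1)*(v - 5)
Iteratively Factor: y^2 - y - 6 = (y - 3)*(y + 2)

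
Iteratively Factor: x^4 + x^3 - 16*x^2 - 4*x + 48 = (x + 2)*(x^3 - x^2 - 14*x + 24) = (x + 2)*(x + 4)*(x^2 - 5*x + 6) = (x - 2)*(x + 2)*(x + 4)*(x - 3)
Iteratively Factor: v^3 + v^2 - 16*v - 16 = (v + 1)*(v^2 - 16) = (v - 4)*(v + 1)*(v + 4)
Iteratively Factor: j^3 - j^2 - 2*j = (j - 2)*(j^2 + j) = (j - 2)*(j + 1)*(j)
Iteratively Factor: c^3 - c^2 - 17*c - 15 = (c - 5)*(c^2 + 4*c + 3) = (c - 5)*(c + 1)*(c + 3)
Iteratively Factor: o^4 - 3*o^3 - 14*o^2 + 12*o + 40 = (o - 5)*(o^3 + 2*o^2 - 4*o - 8) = (o - 5)*(o + 2)*(o^2 - 4) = (o - 5)*(o - 2)*(o + 2)*(o + 2)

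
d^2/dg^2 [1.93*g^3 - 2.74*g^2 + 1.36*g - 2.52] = 11.58*g - 5.48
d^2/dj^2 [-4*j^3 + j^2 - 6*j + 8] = 2 - 24*j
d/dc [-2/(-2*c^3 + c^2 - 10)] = 4*c*(1 - 3*c)/(2*c^3 - c^2 + 10)^2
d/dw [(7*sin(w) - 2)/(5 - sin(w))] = 33*cos(w)/(sin(w) - 5)^2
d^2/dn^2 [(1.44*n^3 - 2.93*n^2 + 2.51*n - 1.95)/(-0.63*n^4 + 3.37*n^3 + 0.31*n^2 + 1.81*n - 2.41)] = (-1.143072*n^9 + 6.97750199999999*n^8 - 50.9661180000001*n^7 + 148.458976*n^6 - 147.028242*n^5 - 128.352228*n^4 + 448.334304*n^3 - 156.840402*n^2 + 40.15545*n + 27.828204)/(0.250047*n^12 - 4.012659*n^11 + 21.095424*n^10 - 36.478954*n^9 + 15.546165*n^8 - 91.218606*n^7 + 74.102945*n^6 - 35.02557*n^5 + 96.827001*n^4 - 56.536126*n^3 + 18.28467*n^2 - 31.537983*n + 13.997521)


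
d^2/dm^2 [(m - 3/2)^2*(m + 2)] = 6*m - 2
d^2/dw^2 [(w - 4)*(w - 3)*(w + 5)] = 6*w - 4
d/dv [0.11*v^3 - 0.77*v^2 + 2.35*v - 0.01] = 0.33*v^2 - 1.54*v + 2.35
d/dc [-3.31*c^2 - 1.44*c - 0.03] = -6.62*c - 1.44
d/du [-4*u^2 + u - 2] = 1 - 8*u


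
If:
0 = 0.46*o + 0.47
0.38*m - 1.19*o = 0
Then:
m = -3.20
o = -1.02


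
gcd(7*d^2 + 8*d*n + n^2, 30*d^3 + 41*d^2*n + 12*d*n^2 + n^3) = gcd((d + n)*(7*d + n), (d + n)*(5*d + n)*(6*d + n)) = d + n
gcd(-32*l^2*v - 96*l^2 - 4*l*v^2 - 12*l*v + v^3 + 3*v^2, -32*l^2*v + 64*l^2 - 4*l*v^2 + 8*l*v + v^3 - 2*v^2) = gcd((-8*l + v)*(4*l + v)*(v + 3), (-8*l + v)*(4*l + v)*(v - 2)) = -32*l^2 - 4*l*v + v^2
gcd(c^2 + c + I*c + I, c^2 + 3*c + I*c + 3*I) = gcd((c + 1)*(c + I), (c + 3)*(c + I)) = c + I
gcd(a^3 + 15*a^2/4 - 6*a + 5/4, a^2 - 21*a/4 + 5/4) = a - 1/4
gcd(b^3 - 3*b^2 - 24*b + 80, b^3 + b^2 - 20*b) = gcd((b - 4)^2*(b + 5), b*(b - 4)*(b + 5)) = b^2 + b - 20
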